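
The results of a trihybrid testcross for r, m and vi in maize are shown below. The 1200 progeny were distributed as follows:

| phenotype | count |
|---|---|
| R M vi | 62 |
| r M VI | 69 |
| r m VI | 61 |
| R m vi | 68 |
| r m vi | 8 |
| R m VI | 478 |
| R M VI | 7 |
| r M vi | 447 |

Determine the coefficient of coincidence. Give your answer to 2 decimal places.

0.86

The two most frequent reciprocal classes, r M vi and R m VI, are the parental types, so the F1 was r M vi / R m VI.
The two rarest classes, r m vi and R M VI, are the double crossovers. Comparing them with the parentals, only the m allele has switched, so m is the middle locus and the order is vi – m – r.
vi–m: (137 + 15)/1200 = 0.1267; m–r: (123 + 15)/1200 = 0.1150.
Expected DCO frequency = 0.1267 × 0.1150 ≈ 0.01457; observed = 15/1200 ≈ 0.01250.
Coefficient of coincidence = 0.01250/0.01457 ≈ 0.86.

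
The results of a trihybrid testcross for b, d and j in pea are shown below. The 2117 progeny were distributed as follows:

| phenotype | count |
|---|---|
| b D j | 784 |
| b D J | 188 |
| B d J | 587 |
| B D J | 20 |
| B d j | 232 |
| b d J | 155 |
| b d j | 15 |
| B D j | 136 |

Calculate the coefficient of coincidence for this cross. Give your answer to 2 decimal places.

The two most frequent reciprocal classes, b D j and B d J, are the parental types, so the F1 was b D j / B d J.
The two rarest classes, b d j and B D J, are the double crossovers. Comparing them with the parentals, only the d allele has switched, so d is the middle locus and the order is j – d – b.
j–d: (420 + 35)/2117 = 0.2149; d–b: (291 + 35)/2117 = 0.1540.
Expected DCO frequency = 0.2149 × 0.1540 ≈ 0.03309; observed = 35/2117 ≈ 0.01653.
Coefficient of coincidence = 0.01653/0.03309 ≈ 0.50.

0.50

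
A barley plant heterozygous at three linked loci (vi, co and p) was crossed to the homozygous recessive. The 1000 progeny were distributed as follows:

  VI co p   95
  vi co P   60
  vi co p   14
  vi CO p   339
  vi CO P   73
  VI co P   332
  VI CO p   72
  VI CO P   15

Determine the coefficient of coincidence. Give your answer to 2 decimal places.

The two most frequent reciprocal classes, VI co P and vi CO p, are the parental types, so the F1 was VI co P / vi CO p.
The two rarest classes, VI CO P and vi co p, are the double crossovers. Comparing them with the parentals, only the co allele has switched, so co is the middle locus and the order is p – co – vi.
p–co: (168 + 29)/1000 = 0.1970; co–vi: (132 + 29)/1000 = 0.1610.
Expected DCO frequency = 0.1970 × 0.1610 ≈ 0.03172; observed = 29/1000 ≈ 0.02900.
Coefficient of coincidence = 0.02900/0.03172 ≈ 0.91.

0.91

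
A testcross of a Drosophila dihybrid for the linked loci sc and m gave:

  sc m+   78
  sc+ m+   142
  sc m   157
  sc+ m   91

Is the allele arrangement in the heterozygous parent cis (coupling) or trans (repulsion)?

cis

The two most frequent classes are sc+ m+ (142) and sc m (157); these are the parental (non-recombinant) types.
So the F1 carried sc+ m+ on one chromosome and sc m on the other — the recessive alleles are on the same chromosome (cis / coupling).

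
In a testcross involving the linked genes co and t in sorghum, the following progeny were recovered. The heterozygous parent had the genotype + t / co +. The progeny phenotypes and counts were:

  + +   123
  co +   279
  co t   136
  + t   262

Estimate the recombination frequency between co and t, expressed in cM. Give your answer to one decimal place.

The recombinant classes are + + and co t: 123 + 136 = 259.
Recombination frequency = 259/800 = 0.3237 ≈ 32.4%, i.e. 32.4 cM.

32.4 cM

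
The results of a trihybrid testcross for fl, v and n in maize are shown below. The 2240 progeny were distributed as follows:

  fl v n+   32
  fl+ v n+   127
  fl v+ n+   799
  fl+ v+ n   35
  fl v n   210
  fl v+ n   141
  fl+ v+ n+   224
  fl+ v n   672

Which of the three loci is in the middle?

The two most frequent reciprocal classes, fl+ v n and fl v+ n+, are the parental types, so the F1 was fl+ v n / fl v+ n+.
The two rarest classes, fl+ v+ n and fl v n+, are the double crossovers. Comparing them with the parentals, only the v allele has switched, so v is the middle locus and the order is n – v – fl.

v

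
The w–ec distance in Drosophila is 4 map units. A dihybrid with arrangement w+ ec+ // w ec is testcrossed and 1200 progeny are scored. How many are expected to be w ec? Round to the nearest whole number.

A map distance of 4 map units corresponds to a recombination frequency of 0.040.
The F1 is w+ ec+ / w ec, so w ec is a parental gamete class with expected frequency (1 − r)/2 = 0.960/2 = 0.4800.
Expected number = 0.4800 × 1200 = 576.00 ≈ 576.

576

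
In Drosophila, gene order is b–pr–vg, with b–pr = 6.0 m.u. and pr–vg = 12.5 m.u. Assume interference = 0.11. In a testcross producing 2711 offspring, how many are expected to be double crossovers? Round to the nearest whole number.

Map distances give recombination frequencies of 0.060 and 0.125 for the two intervals.
With interference 0.11 (so coincidence = 0.89), expected double-crossover frequency = 0.060 × 0.125 × 0.89 = 0.00667.
Expected number = 0.00667 × 2711 = 18.10 ≈ 18.

18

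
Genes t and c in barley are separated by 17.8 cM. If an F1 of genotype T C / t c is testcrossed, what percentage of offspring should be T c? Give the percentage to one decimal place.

A map distance of 17.8 cM corresponds to a recombination frequency of 0.178.
The F1 is T C / t c, so T c is a recombinant gamete class with expected frequency r/2 = 0.178/2 = 0.0890.
That is 0.0890 = 8.9% of the progeny.

8.9%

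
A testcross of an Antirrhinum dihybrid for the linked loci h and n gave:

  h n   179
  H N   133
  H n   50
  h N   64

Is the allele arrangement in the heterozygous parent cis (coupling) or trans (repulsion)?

cis

The two most frequent classes are H N (133) and h n (179); these are the parental (non-recombinant) types.
So the F1 carried H N on one chromosome and h n on the other — the recessive alleles are on the same chromosome (cis / coupling).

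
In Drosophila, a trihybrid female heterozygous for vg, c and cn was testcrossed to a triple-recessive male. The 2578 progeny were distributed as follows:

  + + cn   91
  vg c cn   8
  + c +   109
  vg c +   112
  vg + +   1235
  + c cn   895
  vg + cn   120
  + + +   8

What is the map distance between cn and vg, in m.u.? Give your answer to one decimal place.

9.5 m.u.

The two most frequent reciprocal classes, + c cn and vg + +, are the parental types, so the F1 was + c cn / vg + +.
The two rarest classes, vg c cn and + + +, are the double crossovers. Comparing them with the parentals, only the vg allele has switched, so vg is the middle locus and the order is cn – vg – c.
Crossovers in the cn–vg interval produce the single-crossover classes + c + and vg + cn (109 + 120 = 229) plus the double crossovers (16).
RF(cn–vg) = (229 + 16) / 2578 = 245/2578 = 0.0950 → 9.5 m.u.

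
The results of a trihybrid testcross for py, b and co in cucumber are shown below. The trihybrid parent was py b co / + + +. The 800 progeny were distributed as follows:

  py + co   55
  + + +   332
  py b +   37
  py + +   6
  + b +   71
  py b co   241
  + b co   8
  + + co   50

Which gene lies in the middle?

py

The two rarest classes, + b co and py + +, are the double crossovers. Comparing them with the parentals, only the py allele has switched, so py is the middle locus and the order is b – py – co.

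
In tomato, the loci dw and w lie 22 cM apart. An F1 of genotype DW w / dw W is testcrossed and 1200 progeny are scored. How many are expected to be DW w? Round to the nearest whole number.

A map distance of 22 cM corresponds to a recombination frequency of 0.220.
The F1 is DW w / dw W, so DW w is a parental gamete class with expected frequency (1 − r)/2 = 0.780/2 = 0.3900.
Expected number = 0.3900 × 1200 = 468.00 ≈ 468.

468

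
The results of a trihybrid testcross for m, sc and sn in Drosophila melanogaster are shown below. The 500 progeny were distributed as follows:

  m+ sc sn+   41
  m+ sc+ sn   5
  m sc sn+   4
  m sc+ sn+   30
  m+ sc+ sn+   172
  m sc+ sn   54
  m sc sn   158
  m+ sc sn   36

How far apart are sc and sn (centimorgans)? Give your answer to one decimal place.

20.8 centimorgans

The two most frequent reciprocal classes, m sc sn and m+ sc+ sn+, are the parental types, so the F1 was m sc sn / m+ sc+ sn+.
The two rarest classes, m sc sn+ and m+ sc+ sn, are the double crossovers. Comparing them with the parentals, only the sn allele has switched, so sn is the middle locus and the order is sc – sn – m.
Crossovers in the sc–sn interval produce the single-crossover classes m sc+ sn and m+ sc sn+ (54 + 41 = 95) plus the double crossovers (9).
RF(sc–sn) = (95 + 9) / 500 = 104/500 = 0.2080 → 20.8 centimorgans.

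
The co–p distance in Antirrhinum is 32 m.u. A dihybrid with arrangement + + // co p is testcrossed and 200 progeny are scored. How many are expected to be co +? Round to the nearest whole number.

A map distance of 32 m.u. corresponds to a recombination frequency of 0.320.
The F1 is + + / co p, so co + is a recombinant gamete class with expected frequency r/2 = 0.320/2 = 0.1600.
Expected number = 0.1600 × 200 = 32.00 ≈ 32.

32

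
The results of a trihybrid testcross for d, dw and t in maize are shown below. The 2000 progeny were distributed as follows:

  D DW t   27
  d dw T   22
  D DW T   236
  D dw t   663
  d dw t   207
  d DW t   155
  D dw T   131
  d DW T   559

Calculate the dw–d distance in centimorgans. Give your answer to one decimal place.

The two most frequent reciprocal classes, d DW T and D dw t, are the parental types, so the F1 was d DW T / D dw t.
The two rarest classes, d dw T and D DW t, are the double crossovers. Comparing them with the parentals, only the dw allele has switched, so dw is the middle locus and the order is t – dw – d.
Crossovers in the dw–d interval produce the single-crossover classes D DW T and d dw t (236 + 207 = 443) plus the double crossovers (49).
RF(dw–d) = (443 + 49) / 2000 = 492/2000 = 0.2460 → 24.6 centimorgans.

24.6 centimorgans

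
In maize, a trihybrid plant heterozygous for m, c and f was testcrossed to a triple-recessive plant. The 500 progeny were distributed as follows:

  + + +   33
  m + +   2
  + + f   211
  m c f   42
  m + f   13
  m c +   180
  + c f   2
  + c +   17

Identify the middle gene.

The two most frequent reciprocal classes, + + f and m c +, are the parental types, so the F1 was + + f / m c +.
The two rarest classes, + c f and m + +, are the double crossovers. Comparing them with the parentals, only the c allele has switched, so c is the middle locus and the order is f – c – m.

c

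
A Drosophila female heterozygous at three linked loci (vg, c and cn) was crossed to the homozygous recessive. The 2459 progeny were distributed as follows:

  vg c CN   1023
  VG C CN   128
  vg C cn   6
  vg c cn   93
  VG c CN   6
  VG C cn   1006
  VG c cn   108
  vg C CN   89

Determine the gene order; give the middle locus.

The two most frequent reciprocal classes, VG C cn and vg c CN, are the parental types, so the F1 was VG C cn / vg c CN.
The two rarest classes, vg C cn and VG c CN, are the double crossovers. Comparing them with the parentals, only the vg allele has switched, so vg is the middle locus and the order is cn – vg – c.

vg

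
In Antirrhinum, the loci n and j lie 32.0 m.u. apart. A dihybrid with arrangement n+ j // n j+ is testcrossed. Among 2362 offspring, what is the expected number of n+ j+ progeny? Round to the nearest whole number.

378

A map distance of 32.0 m.u. corresponds to a recombination frequency of 0.320.
The F1 is n+ j / n j+, so n+ j+ is a recombinant gamete class with expected frequency r/2 = 0.320/2 = 0.1600.
Expected number = 0.1600 × 2362 = 377.92 ≈ 378.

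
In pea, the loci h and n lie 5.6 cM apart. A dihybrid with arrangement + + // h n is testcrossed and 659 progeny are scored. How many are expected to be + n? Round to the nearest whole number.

18

A map distance of 5.6 cM corresponds to a recombination frequency of 0.056.
The F1 is + + / h n, so + n is a recombinant gamete class with expected frequency r/2 = 0.056/2 = 0.0280.
Expected number = 0.0280 × 659 = 18.45 ≈ 18.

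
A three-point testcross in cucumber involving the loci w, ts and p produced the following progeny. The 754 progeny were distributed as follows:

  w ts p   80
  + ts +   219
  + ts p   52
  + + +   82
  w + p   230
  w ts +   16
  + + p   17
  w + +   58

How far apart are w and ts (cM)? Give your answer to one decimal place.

25.9 cM

The two most frequent reciprocal classes, + ts + and w + p, are the parental types, so the F1 was + ts + / w + p.
The two rarest classes, w ts + and + + p, are the double crossovers. Comparing them with the parentals, only the w allele has switched, so w is the middle locus and the order is ts – w – p.
Crossovers in the ts–w interval produce the single-crossover classes + + + and w ts p (82 + 80 = 162) plus the double crossovers (33).
RF(ts–w) = (162 + 33) / 754 = 195/754 = 0.2586 → 25.9 cM.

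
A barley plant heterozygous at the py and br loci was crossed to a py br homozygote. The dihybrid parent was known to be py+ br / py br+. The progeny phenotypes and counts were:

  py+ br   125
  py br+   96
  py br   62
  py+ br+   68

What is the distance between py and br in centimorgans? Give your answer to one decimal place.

The recombinant classes are py+ br+ and py br: 68 + 62 = 130.
Recombination frequency = 130/351 = 0.3704 ≈ 37.0%, i.e. 37.0 centimorgans.

37.0 centimorgans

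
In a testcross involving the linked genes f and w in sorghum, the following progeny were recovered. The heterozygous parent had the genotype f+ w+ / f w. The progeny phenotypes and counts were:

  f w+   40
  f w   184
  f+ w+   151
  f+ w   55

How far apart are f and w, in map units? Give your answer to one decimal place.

22.1 map units

The recombinant classes are f+ w and f w+: 55 + 40 = 95.
Recombination frequency = 95/430 = 0.2209 ≈ 22.1%, i.e. 22.1 map units.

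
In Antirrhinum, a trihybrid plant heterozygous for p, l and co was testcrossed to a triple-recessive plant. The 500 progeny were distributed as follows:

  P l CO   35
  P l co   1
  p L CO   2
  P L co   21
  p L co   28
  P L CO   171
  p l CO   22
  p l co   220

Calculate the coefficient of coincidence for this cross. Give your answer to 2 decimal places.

The two most frequent reciprocal classes, P L CO and p l co, are the parental types, so the F1 was P L CO / p l co.
The two rarest classes, p L CO and P l co, are the double crossovers. Comparing them with the parentals, only the p allele has switched, so p is the middle locus and the order is co – p – l.
co–p: (43 + 3)/500 = 0.0920; p–l: (63 + 3)/500 = 0.1320.
Expected DCO frequency = 0.0920 × 0.1320 ≈ 0.01214; observed = 3/500 ≈ 0.00600.
Coefficient of coincidence = 0.00600/0.01214 ≈ 0.49.

0.49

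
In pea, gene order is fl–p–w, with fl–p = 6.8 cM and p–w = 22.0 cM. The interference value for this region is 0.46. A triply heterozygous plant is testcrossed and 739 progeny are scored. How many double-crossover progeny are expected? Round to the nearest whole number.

Map distances give recombination frequencies of 0.068 and 0.220 for the two intervals.
With interference 0.46 (so coincidence = 0.54), expected double-crossover frequency = 0.068 × 0.220 × 0.54 = 0.00808.
Expected number = 0.00808 × 739 = 5.97 ≈ 6.

6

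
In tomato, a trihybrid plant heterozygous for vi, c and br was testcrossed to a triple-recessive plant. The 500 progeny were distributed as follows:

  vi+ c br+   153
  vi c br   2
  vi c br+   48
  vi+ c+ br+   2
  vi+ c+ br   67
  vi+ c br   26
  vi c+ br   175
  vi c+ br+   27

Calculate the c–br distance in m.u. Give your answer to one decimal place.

The two most frequent reciprocal classes, vi+ c br+ and vi c+ br, are the parental types, so the F1 was vi+ c br+ / vi c+ br.
The two rarest classes, vi+ c+ br+ and vi c br, are the double crossovers. Comparing them with the parentals, only the c allele has switched, so c is the middle locus and the order is br – c – vi.
Crossovers in the br–c interval produce the single-crossover classes vi+ c br and vi c+ br+ (26 + 27 = 53) plus the double crossovers (4).
RF(br–c) = (53 + 4) / 500 = 57/500 = 0.1140 → 11.4 m.u.

11.4 m.u.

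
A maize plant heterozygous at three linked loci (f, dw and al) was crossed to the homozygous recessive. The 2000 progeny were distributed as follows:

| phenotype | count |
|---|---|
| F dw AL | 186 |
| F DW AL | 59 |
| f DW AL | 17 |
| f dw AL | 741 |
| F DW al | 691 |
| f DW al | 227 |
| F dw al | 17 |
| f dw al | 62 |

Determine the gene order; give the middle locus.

dw

The two most frequent reciprocal classes, F DW al and f dw AL, are the parental types, so the F1 was F DW al / f dw AL.
The two rarest classes, F dw al and f DW AL, are the double crossovers. Comparing them with the parentals, only the dw allele has switched, so dw is the middle locus and the order is al – dw – f.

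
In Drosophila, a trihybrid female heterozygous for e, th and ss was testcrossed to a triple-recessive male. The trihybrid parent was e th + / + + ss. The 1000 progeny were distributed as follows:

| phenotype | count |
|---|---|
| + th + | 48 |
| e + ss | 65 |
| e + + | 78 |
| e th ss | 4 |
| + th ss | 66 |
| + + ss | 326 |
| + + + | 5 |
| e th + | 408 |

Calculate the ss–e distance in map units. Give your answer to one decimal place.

The two rarest classes, e th ss and + + +, are the double crossovers. Comparing them with the parentals, only the ss allele has switched, so ss is the middle locus and the order is e – ss – th.
Crossovers in the e–ss interval produce the single-crossover classes + th + and e + ss (48 + 65 = 113) plus the double crossovers (9).
RF(e–ss) = (113 + 9) / 1000 = 122/1000 = 0.1220 → 12.2 map units.

12.2 map units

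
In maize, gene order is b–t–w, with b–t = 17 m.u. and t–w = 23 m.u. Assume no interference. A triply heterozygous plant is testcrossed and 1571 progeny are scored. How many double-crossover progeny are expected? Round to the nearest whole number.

Map distances give recombination frequencies of 0.170 and 0.230 for the two intervals.
With no interference, expected double-crossover frequency = 0.170 × 0.230 = 0.03910.
Expected number = 0.03910 × 1571 = 61.43 ≈ 61.

61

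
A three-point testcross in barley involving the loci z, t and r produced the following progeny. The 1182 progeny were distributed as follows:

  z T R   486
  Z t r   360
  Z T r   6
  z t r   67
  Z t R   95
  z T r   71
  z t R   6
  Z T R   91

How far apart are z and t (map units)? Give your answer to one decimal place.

14.4 map units

The two most frequent reciprocal classes, Z t r and z T R, are the parental types, so the F1 was Z t r / z T R.
The two rarest classes, Z T r and z t R, are the double crossovers. Comparing them with the parentals, only the t allele has switched, so t is the middle locus and the order is z – t – r.
Crossovers in the z–t interval produce the single-crossover classes z t r and Z T R (67 + 91 = 158) plus the double crossovers (12).
RF(z–t) = (158 + 12) / 1182 = 170/1182 = 0.1438 → 14.4 map units.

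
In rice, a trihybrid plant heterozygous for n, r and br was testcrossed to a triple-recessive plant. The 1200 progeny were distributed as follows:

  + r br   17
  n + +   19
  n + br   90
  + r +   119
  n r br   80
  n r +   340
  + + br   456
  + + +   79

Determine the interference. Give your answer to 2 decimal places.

The two most frequent reciprocal classes, n r + and + + br, are the parental types, so the F1 was n r + / + + br.
The two rarest classes, n + + and + r br, are the double crossovers. Comparing them with the parentals, only the r allele has switched, so r is the middle locus and the order is n – r – br.
n–r: (209 + 36)/1200 = 0.2042; r–br: (159 + 36)/1200 = 0.1625.
Expected DCO frequency = 0.2042 × 0.1625 ≈ 0.03318; observed = 36/1200 ≈ 0.03000.
Coefficient of coincidence = 0.03000/0.03318 ≈ 0.90; interference = 1 − 0.90 = 0.10.

0.10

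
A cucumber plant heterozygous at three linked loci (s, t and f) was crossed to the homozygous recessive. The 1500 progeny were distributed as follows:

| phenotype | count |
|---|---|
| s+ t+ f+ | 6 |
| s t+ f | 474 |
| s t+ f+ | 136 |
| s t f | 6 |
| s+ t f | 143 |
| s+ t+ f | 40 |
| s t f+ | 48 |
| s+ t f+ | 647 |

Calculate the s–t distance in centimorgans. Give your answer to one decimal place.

The two most frequent reciprocal classes, s t+ f and s+ t f+, are the parental types, so the F1 was s t+ f / s+ t f+.
The two rarest classes, s t f and s+ t+ f+, are the double crossovers. Comparing them with the parentals, only the t allele has switched, so t is the middle locus and the order is s – t – f.
Crossovers in the s–t interval produce the single-crossover classes s+ t+ f and s t f+ (40 + 48 = 88) plus the double crossovers (12).
RF(s–t) = (88 + 12) / 1500 = 100/1500 = 0.0667 → 6.7 centimorgans.

6.7 centimorgans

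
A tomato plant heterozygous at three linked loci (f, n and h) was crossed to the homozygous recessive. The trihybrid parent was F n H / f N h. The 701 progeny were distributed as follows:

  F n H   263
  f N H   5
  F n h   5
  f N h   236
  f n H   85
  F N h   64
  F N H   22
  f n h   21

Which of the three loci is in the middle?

h

The two rarest classes, F n h and f N H, are the double crossovers. Comparing them with the parentals, only the h allele has switched, so h is the middle locus and the order is n – h – f.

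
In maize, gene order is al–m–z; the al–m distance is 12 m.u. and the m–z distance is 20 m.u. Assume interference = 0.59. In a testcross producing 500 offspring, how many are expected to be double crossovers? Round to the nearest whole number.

5

Map distances give recombination frequencies of 0.120 and 0.200 for the two intervals.
With interference 0.59 (so coincidence = 0.41), expected double-crossover frequency = 0.120 × 0.200 × 0.41 = 0.00984.
Expected number = 0.00984 × 500 = 4.92 ≈ 5.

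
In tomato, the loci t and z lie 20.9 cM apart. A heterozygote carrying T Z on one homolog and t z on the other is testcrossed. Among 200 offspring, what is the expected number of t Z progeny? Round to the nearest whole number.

21

A map distance of 20.9 cM corresponds to a recombination frequency of 0.209.
The F1 is T Z / t z, so t Z is a recombinant gamete class with expected frequency r/2 = 0.209/2 = 0.1045.
Expected number = 0.1045 × 200 = 20.90 ≈ 21.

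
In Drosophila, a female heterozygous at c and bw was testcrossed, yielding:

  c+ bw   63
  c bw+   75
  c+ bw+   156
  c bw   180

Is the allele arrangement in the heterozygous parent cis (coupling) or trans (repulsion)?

cis

The two most frequent classes are c+ bw+ (156) and c bw (180); these are the parental (non-recombinant) types.
So the F1 carried c+ bw+ on one chromosome and c bw on the other — the recessive alleles are on the same chromosome (cis / coupling).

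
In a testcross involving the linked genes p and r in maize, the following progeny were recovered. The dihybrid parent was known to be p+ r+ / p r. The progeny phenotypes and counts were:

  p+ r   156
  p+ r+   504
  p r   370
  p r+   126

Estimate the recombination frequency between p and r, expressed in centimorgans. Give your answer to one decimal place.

The recombinant classes are p+ r and p r+: 156 + 126 = 282.
Recombination frequency = 282/1156 = 0.2439 ≈ 24.4%, i.e. 24.4 centimorgans.

24.4 centimorgans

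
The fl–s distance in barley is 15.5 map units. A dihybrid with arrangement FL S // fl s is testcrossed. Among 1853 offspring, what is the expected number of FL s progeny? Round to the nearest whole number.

A map distance of 15.5 map units corresponds to a recombination frequency of 0.155.
The F1 is FL S / fl s, so FL s is a recombinant gamete class with expected frequency r/2 = 0.155/2 = 0.0775.
Expected number = 0.0775 × 1853 = 143.61 ≈ 144.

144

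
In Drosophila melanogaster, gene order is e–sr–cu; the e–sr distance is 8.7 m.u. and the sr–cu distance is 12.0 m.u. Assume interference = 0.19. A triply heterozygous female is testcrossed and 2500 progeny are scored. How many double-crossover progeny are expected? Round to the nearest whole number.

Map distances give recombination frequencies of 0.087 and 0.120 for the two intervals.
With interference 0.19 (so coincidence = 0.81), expected double-crossover frequency = 0.087 × 0.120 × 0.81 = 0.00846.
Expected number = 0.00846 × 2500 = 21.14 ≈ 21.

21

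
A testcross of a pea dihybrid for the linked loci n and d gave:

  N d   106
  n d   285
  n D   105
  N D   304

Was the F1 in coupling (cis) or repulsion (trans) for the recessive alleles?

The two most frequent classes are N D (304) and n d (285); these are the parental (non-recombinant) types.
So the F1 carried N D on one chromosome and n d on the other — the recessive alleles are on the same chromosome (cis / coupling).

cis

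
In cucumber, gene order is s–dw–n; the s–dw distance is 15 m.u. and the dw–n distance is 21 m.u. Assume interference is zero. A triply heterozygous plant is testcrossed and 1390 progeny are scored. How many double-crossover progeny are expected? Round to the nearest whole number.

44

Map distances give recombination frequencies of 0.150 and 0.210 for the two intervals.
With no interference, expected double-crossover frequency = 0.150 × 0.210 = 0.03150.
Expected number = 0.03150 × 1390 = 43.79 ≈ 44.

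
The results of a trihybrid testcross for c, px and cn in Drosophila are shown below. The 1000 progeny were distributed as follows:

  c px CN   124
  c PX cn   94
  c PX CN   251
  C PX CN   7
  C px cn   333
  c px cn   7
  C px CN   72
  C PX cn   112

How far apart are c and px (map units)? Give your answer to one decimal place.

The two most frequent reciprocal classes, c PX CN and C px cn, are the parental types, so the F1 was c PX CN / C px cn.
The two rarest classes, C PX CN and c px cn, are the double crossovers. Comparing them with the parentals, only the c allele has switched, so c is the middle locus and the order is px – c – cn.
Crossovers in the px–c interval produce the single-crossover classes c px CN and C PX cn (124 + 112 = 236) plus the double crossovers (14).
RF(px–c) = (236 + 14) / 1000 = 250/1000 = 0.2500 → 25.0 map units.

25.0 map units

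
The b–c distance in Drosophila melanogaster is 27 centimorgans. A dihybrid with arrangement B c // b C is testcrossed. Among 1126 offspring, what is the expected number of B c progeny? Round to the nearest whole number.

A map distance of 27 centimorgans corresponds to a recombination frequency of 0.270.
The F1 is B c / b C, so B c is a parental gamete class with expected frequency (1 − r)/2 = 0.730/2 = 0.3650.
Expected number = 0.3650 × 1126 = 410.99 ≈ 411.

411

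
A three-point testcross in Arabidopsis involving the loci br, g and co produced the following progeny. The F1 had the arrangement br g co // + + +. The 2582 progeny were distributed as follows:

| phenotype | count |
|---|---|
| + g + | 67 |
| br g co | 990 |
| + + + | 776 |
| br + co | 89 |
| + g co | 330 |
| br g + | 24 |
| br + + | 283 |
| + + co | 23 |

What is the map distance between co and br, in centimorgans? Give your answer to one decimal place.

25.6 centimorgans

The two rarest classes, br g + and + + co, are the double crossovers. Comparing them with the parentals, only the co allele has switched, so co is the middle locus and the order is g – co – br.
Crossovers in the co–br interval produce the single-crossover classes + g co and br + + (330 + 283 = 613) plus the double crossovers (47).
RF(co–br) = (613 + 47) / 2582 = 660/2582 = 0.2556 → 25.6 centimorgans.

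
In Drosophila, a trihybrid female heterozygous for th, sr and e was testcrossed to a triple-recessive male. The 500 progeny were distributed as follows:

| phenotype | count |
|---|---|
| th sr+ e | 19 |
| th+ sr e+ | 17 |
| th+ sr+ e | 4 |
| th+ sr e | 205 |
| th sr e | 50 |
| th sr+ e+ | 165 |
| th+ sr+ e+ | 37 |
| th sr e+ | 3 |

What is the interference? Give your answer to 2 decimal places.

0.13

The two most frequent reciprocal classes, th+ sr e and th sr+ e+, are the parental types, so the F1 was th+ sr e / th sr+ e+.
The two rarest classes, th+ sr+ e and th sr e+, are the double crossovers. Comparing them with the parentals, only the sr allele has switched, so sr is the middle locus and the order is th – sr – e.
th–sr: (87 + 7)/500 = 0.1880; sr–e: (36 + 7)/500 = 0.0860.
Expected DCO frequency = 0.1880 × 0.0860 ≈ 0.01617; observed = 7/500 ≈ 0.01400.
Coefficient of coincidence = 0.01400/0.01617 ≈ 0.87; interference = 1 − 0.87 = 0.13.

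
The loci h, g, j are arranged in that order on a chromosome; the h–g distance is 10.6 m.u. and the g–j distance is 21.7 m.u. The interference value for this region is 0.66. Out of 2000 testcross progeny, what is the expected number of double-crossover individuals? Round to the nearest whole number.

Map distances give recombination frequencies of 0.106 and 0.217 for the two intervals.
With interference 0.66 (so coincidence = 0.34), expected double-crossover frequency = 0.106 × 0.217 × 0.34 = 0.00782.
Expected number = 0.00782 × 2000 = 15.64 ≈ 16.

16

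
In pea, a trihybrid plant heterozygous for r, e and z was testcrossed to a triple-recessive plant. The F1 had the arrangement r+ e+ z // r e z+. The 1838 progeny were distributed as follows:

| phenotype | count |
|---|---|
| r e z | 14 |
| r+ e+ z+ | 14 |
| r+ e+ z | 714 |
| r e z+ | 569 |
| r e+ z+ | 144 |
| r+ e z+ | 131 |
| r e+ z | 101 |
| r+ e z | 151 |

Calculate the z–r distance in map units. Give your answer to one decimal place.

14.1 map units

The two rarest classes, r+ e+ z+ and r e z, are the double crossovers. Comparing them with the parentals, only the z allele has switched, so z is the middle locus and the order is e – z – r.
Crossovers in the z–r interval produce the single-crossover classes r e+ z and r+ e z+ (101 + 131 = 232) plus the double crossovers (28).
RF(z–r) = (232 + 28) / 1838 = 260/1838 = 0.1415 → 14.1 map units.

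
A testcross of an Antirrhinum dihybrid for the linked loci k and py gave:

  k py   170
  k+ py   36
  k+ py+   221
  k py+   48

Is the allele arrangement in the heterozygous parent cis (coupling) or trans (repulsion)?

The two most frequent classes are k+ py+ (221) and k py (170); these are the parental (non-recombinant) types.
So the F1 carried k+ py+ on one chromosome and k py on the other — the recessive alleles are on the same chromosome (cis / coupling).

cis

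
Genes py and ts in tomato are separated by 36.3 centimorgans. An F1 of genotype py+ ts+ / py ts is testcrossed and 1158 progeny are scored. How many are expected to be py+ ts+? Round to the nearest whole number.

369

A map distance of 36.3 centimorgans corresponds to a recombination frequency of 0.363.
The F1 is py+ ts+ / py ts, so py+ ts+ is a parental gamete class with expected frequency (1 − r)/2 = 0.637/2 = 0.3185.
Expected number = 0.3185 × 1158 = 368.82 ≈ 369.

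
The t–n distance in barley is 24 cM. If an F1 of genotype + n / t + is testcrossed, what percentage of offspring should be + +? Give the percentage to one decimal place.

A map distance of 24 cM corresponds to a recombination frequency of 0.240.
The F1 is + n / t +, so + + is a recombinant gamete class with expected frequency r/2 = 0.240/2 = 0.1200.
That is 0.1200 = 12.0% of the progeny.

12.0%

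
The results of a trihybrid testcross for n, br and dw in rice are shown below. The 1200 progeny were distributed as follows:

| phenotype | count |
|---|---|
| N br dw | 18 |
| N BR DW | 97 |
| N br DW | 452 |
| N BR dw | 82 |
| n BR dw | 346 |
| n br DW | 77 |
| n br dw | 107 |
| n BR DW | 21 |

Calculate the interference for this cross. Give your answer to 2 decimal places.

The two most frequent reciprocal classes, n BR dw and N br DW, are the parental types, so the F1 was n BR dw / N br DW.
The two rarest classes, n BR DW and N br dw, are the double crossovers. Comparing them with the parentals, only the dw allele has switched, so dw is the middle locus and the order is br – dw – n.
br–dw: (204 + 39)/1200 = 0.2025; dw–n: (159 + 39)/1200 = 0.1650.
Expected DCO frequency = 0.2025 × 0.1650 ≈ 0.03341; observed = 39/1200 ≈ 0.03250.
Coefficient of coincidence = 0.03250/0.03341 ≈ 0.97; interference = 1 − 0.97 = 0.03.

0.03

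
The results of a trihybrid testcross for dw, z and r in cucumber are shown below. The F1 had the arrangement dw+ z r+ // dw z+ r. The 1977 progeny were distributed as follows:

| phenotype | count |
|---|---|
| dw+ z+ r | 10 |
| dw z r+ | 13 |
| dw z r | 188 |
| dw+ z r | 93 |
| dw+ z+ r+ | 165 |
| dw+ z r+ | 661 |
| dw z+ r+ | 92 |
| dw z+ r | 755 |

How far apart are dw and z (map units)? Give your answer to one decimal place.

19.0 map units

The two rarest classes, dw z r+ and dw+ z+ r, are the double crossovers. Comparing them with the parentals, only the dw allele has switched, so dw is the middle locus and the order is z – dw – r.
Crossovers in the z–dw interval produce the single-crossover classes dw+ z+ r+ and dw z r (165 + 188 = 353) plus the double crossovers (23).
RF(z–dw) = (353 + 23) / 1977 = 376/1977 = 0.1902 → 19.0 map units.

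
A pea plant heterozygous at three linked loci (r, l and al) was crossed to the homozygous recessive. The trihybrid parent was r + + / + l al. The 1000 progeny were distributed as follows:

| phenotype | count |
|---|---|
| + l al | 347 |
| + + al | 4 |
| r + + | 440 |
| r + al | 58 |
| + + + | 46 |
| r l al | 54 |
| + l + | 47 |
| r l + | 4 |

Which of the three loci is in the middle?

The two rarest classes, r l + and + + al, are the double crossovers. Comparing them with the parentals, only the l allele has switched, so l is the middle locus and the order is al – l – r.

l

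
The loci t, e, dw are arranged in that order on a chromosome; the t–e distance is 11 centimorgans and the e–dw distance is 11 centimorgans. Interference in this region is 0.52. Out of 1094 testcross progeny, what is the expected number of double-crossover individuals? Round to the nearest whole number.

Map distances give recombination frequencies of 0.110 and 0.110 for the two intervals.
With interference 0.52 (so coincidence = 0.48), expected double-crossover frequency = 0.110 × 0.110 × 0.48 = 0.00581.
Expected number = 0.00581 × 1094 = 6.35 ≈ 6.

6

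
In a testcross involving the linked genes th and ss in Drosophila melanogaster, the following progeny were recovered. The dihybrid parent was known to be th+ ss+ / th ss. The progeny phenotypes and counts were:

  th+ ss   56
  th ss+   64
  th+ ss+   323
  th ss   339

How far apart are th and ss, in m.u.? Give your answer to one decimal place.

15.3 m.u.

The recombinant classes are th+ ss and th ss+: 56 + 64 = 120.
Recombination frequency = 120/782 = 0.1535 ≈ 15.3%, i.e. 15.3 m.u.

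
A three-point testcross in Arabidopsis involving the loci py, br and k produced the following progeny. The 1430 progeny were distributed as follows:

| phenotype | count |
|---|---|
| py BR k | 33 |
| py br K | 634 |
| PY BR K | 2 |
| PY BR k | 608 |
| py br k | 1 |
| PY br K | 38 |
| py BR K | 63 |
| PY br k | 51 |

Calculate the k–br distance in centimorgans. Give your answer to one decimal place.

8.2 centimorgans

The two most frequent reciprocal classes, py br K and PY BR k, are the parental types, so the F1 was py br K / PY BR k.
The two rarest classes, py br k and PY BR K, are the double crossovers. Comparing them with the parentals, only the k allele has switched, so k is the middle locus and the order is br – k – py.
Crossovers in the br–k interval produce the single-crossover classes py BR K and PY br k (63 + 51 = 114) plus the double crossovers (3).
RF(br–k) = (114 + 3) / 1430 = 117/1430 = 0.0818 → 8.2 centimorgans.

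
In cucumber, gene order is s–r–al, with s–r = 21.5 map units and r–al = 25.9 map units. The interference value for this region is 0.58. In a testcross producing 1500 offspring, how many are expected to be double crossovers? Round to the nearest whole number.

Map distances give recombination frequencies of 0.215 and 0.259 for the two intervals.
With interference 0.58 (so coincidence = 0.42), expected double-crossover frequency = 0.215 × 0.259 × 0.42 = 0.02339.
Expected number = 0.02339 × 1500 = 35.08 ≈ 35.

35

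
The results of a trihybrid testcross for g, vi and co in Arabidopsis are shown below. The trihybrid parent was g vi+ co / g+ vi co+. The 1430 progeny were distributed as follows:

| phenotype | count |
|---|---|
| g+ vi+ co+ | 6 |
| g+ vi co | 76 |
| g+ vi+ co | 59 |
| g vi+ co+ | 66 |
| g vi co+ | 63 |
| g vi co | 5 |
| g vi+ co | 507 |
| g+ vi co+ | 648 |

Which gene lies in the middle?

The two rarest classes, g vi co and g+ vi+ co+, are the double crossovers. Comparing them with the parentals, only the vi allele has switched, so vi is the middle locus and the order is g – vi – co.

vi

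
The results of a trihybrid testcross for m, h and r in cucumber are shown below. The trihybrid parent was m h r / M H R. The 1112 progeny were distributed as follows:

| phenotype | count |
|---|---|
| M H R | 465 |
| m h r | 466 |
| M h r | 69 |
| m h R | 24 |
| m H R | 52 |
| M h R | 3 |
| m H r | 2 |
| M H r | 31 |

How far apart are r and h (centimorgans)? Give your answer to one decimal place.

5.4 centimorgans

The two rarest classes, m H r and M h R, are the double crossovers. Comparing them with the parentals, only the h allele has switched, so h is the middle locus and the order is m – h – r.
Crossovers in the h–r interval produce the single-crossover classes m h R and M H r (24 + 31 = 55) plus the double crossovers (5).
RF(h–r) = (55 + 5) / 1112 = 60/1112 = 0.0540 → 5.4 centimorgans.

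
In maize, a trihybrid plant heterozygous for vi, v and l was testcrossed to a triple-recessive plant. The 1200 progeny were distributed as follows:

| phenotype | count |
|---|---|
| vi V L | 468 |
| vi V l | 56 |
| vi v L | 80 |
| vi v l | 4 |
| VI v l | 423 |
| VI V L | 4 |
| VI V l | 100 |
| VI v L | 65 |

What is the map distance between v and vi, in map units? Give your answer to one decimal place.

15.7 map units

The two most frequent reciprocal classes, VI v l and vi V L, are the parental types, so the F1 was VI v l / vi V L.
The two rarest classes, vi v l and VI V L, are the double crossovers. Comparing them with the parentals, only the vi allele has switched, so vi is the middle locus and the order is v – vi – l.
Crossovers in the v–vi interval produce the single-crossover classes VI V l and vi v L (100 + 80 = 180) plus the double crossovers (8).
RF(v–vi) = (180 + 8) / 1200 = 188/1200 = 0.1567 → 15.7 map units.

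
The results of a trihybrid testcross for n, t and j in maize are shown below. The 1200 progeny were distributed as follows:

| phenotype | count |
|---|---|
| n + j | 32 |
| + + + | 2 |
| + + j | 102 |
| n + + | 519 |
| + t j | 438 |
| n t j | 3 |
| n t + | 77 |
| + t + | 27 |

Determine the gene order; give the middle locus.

The two most frequent reciprocal classes, + t j and n + +, are the parental types, so the F1 was + t j / n + +.
The two rarest classes, n t j and + + +, are the double crossovers. Comparing them with the parentals, only the n allele has switched, so n is the middle locus and the order is j – n – t.

n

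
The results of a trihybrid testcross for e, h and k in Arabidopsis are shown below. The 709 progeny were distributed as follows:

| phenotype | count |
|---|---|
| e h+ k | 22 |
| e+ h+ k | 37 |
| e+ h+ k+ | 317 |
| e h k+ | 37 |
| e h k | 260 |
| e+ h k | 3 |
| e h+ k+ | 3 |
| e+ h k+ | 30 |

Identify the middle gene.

The two most frequent reciprocal classes, e+ h+ k+ and e h k, are the parental types, so the F1 was e+ h+ k+ / e h k.
The two rarest classes, e h+ k+ and e+ h k, are the double crossovers. Comparing them with the parentals, only the e allele has switched, so e is the middle locus and the order is k – e – h.

e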